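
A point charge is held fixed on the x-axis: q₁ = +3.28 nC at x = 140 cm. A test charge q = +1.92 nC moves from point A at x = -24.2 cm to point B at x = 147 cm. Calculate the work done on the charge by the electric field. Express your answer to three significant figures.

-7.74×10⁻⁷ J

The work done by the electric force is W_field = −ΔU = −q(V_B − V_A) = q(V_A − V_B).
At A: distance to the source charge is 1.64 m; V_A = kq₁/r = 18.0 V.
At B: distance to the source charge is 0.0700 m; V_B = kq₁/r = 421 V.
ΔV = V_B − V_A = 403 V.
W_field = −qΔV = −(1.92×10⁻⁹ C)(403 V) = -7.74×10⁻⁷ J.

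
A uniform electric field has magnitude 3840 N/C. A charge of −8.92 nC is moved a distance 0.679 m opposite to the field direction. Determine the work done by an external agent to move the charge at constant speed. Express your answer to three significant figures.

-2.33×10⁻⁵ J

The potential change for a displacement 0.679 m opposite to the field direction is ΔV = +Ed = 2610 V.
W_ext = qΔV = -2.33×10⁻⁵ J.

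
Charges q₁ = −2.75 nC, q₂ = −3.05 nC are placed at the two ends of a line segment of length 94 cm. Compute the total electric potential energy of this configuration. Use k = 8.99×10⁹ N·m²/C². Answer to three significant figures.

The assembly work is the sum of pairwise potential energies, U = Σ_{i<j} kqᵢqⱼ/rᵢⱼ.
The separation is r = 0.940 m.
U = (8.02×10⁻⁸) = 8.02×10⁻⁸ J.

8.02×10⁻⁸ J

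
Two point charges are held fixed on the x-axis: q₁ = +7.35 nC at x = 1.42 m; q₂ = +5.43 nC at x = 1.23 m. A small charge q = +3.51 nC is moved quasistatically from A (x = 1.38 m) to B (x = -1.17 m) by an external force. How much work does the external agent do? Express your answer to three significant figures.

-6.78×10⁻⁶ J

For quasistatic motion the external work equals the change in potential energy: W_ext = qΔV = q(V_B − V_A).
At A: distances to the source charges are 0.0400 m, 0.150 m; V_A = Σ kqᵢ/rᵢ = 1980 V.
At B: distances to the source charges are 2.59 m, 2.40 m; V_B = Σ kqᵢ/rᵢ = 45.9 V.
ΔV = V_B − V_A = -1930 V.
W_ext = qΔV = (3.51×10⁻⁹ C)(-1930 V) = -6.78×10⁻⁶ J.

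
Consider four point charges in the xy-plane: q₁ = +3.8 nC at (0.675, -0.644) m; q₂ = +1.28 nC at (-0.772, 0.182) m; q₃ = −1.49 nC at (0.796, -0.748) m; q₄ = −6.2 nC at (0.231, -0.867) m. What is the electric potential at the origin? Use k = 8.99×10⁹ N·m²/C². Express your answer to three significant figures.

Electric potential is a scalar, so the contributions from each charge add algebraically: V = Σ kqᵢ/rᵢ.
Distances from the field point to each charge: r₁ = 0.933 m, r₂ = 0.793 m, r₃ = 1.09 m, r₄ = 0.897 m.
V = k[(3.80×10⁻⁹)/(0.933) + (1.28×10⁻⁹)/(0.793) + (-1.49×10⁻⁹)/(1.09) + (-6.20×10⁻⁹)/(0.897)] = -23.3 V.

-23.3 V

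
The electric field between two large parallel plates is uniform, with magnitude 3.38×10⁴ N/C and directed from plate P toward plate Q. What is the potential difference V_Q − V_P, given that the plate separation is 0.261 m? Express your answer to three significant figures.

In a uniform field, potential decreases in the direction of E: ΔV = −E·d for a displacement d parallel to E.
Going from P to Q is a displacement of 0.261 m along the field, so V_Q − V_P = −Ed = -8820 V.

-8820 V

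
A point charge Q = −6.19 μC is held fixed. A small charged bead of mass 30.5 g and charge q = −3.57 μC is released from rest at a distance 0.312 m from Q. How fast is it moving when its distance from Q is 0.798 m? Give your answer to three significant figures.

5.04 m/s

Only the electrostatic force acts, so mechanical energy is conserved: ½mv² = U₁ − U₂ = kQq(1/r₁ − 1/r₂).
U₁ − U₂ = (8.99×10⁹ N·m²/C²)(-6.19×10⁻⁶ C)(-3.57×10⁻⁶ C)(1/0.312 − 1/0.798) = 0.388 J.
v = √(2·0.388/0.0305) = 5.04 m/s.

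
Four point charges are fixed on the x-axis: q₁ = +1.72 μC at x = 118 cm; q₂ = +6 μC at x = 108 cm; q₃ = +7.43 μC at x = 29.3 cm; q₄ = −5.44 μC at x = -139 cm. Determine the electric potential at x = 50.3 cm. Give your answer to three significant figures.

The total potential is the scalar sum of each charge's contribution, V = Σ kqᵢ/rᵢ.
Distances from the field point to each charge: r₁ = 0.677 m, r₂ = 0.577 m, r₃ = 0.210 m, r₄ = 1.89 m.
V = k[(1.72×10⁻⁶)/(0.677) + (6.00×10⁻⁶)/(0.577) + (7.43×10⁻⁶)/(0.210) + (-5.44×10⁻⁶)/(1.89)] = 4.09×10⁵ V.

4.09×10⁵ V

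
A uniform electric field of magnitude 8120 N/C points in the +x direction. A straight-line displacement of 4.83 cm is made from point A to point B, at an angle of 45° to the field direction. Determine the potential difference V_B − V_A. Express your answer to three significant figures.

Only the component of displacement along E changes the potential: ΔV = −E·d·cosθ.
ΔV = −(8120 V/m)(0.0483 m)cos45° = -277 V.

-277 V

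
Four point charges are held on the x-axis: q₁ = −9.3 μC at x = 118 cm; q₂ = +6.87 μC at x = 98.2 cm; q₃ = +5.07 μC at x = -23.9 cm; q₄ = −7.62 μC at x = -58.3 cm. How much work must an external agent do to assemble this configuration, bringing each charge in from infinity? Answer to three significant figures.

-3.89 J

The assembly work is the sum of pairwise potential energies, U = Σ_{i<j} kqᵢqⱼ/rᵢⱼ.
Pair separations: r₁₂ = 0.198 m, r₁₃ = 1.42 m, r₁₄ = 1.76 m, r₂₃ = 1.22 m, r₂₄ = 1.56 m, r₃₄ = 0.344 m.
Summing all 6 pair terms gives U = -3.89 J.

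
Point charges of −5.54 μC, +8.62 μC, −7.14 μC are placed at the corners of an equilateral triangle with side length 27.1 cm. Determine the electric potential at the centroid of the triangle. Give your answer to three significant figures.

-2.33×10⁵ V

Electric potential is a scalar, so the contributions from each charge add algebraically: V = Σ kqᵢ/rᵢ.
The distance from each vertex to the centroid is a/√3 = 0.156 m.
V = k[(-5.54×10⁻⁶)/(0.156) + (8.62×10⁻⁶)/(0.156) + (-7.14×10⁻⁶)/(0.156)] = -2.33×10⁵ V.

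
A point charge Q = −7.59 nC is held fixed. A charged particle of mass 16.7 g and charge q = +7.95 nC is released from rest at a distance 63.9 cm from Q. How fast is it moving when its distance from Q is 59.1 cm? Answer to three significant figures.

Only the electrostatic force acts, so mechanical energy is conserved: ½mv² = U₁ − U₂ = kQq(1/r₁ − 1/r₂).
U₁ − U₂ = (8.99×10⁹ N·m²/C²)(-7.59×10⁻⁹ C)(7.95×10⁻⁹ C)(1/0.639 − 1/0.591) = 6.89×10⁻⁸ J.
v = √(2·6.89×10⁻⁸/0.0167) = 2.87×10⁻³ m/s.

2.87×10⁻³ m/s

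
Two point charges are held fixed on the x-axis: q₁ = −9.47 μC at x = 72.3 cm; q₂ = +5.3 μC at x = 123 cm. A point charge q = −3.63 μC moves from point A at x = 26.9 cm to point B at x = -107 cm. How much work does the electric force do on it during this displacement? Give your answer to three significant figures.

0.404 J

The work done by the electric force is W_field = −ΔU = −q(V_B − V_A) = q(V_A − V_B).
At A: distances to the source charges are 0.454 m, 0.961 m; V_A = Σ kqᵢ/rᵢ = -1.38×10⁵ V.
At B: distances to the source charges are 1.79 m, 2.30 m; V_B = Σ kqᵢ/rᵢ = -2.68×10⁴ V.
ΔV = V_B − V_A = 1.11×10⁵ V.
W_field = −qΔV = −(-3.63×10⁻⁶ C)(1.11×10⁵ V) = 0.404 J.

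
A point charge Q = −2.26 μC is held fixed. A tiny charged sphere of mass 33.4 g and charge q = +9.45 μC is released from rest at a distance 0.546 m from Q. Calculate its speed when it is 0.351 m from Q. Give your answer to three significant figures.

Only the electrostatic force acts, so mechanical energy is conserved: ½mv² = U₁ − U₂ = kQq(1/r₁ − 1/r₂).
U₁ − U₂ = (8.99×10⁹ N·m²/C²)(-2.26×10⁻⁶ C)(9.45×10⁻⁶ C)(1/0.546 − 1/0.351) = 0.195 J.
v = √(2·0.195/0.0334) = 3.42 m/s.

3.42 m/s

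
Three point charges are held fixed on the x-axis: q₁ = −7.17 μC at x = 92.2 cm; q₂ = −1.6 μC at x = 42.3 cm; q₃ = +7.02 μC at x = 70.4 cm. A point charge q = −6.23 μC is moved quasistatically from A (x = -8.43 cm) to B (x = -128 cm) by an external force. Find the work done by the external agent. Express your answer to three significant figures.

For quasistatic motion the external work equals the change in potential energy: W_ext = qΔV = q(V_B − V_A).
At A: distances to the source charges are 1.01 m, 0.507 m, 0.788 m; V_A = Σ kqᵢ/rᵢ = -1.24×10⁴ V.
At B: distances to the source charges are 2.20 m, 1.70 m, 1.98 m; V_B = Σ kqᵢ/rᵢ = -5910 V.
ΔV = V_B − V_A = 6440 V.
W_ext = qΔV = (-6.23×10⁻⁶ C)(6440 V) = -0.0401 J.

-0.0401 J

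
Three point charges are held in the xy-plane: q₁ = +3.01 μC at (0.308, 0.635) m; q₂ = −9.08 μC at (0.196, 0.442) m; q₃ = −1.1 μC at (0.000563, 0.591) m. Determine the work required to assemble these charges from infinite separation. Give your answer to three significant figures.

The work to assemble the configuration equals its total potential energy, U = Σ kqᵢqⱼ/rᵢⱼ over all pairs.
Pair separations: r₁₂ = 0.223 m, r₁₃ = 0.311 m, r₂₃ = 0.246 m.
U = (-1.10) + (-0.0958) + (0.365) = -0.832 J.

-0.832 J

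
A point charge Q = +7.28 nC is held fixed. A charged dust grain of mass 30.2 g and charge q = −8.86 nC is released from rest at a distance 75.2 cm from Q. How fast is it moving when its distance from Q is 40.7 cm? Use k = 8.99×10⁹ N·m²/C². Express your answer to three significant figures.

Only the electrostatic force acts, so mechanical energy is conserved: ½mv² = U₁ − U₂ = kQq(1/r₁ − 1/r₂).
U₁ − U₂ = (8.99×10⁹ N·m²/C²)(7.28×10⁻⁹ C)(-8.86×10⁻⁹ C)(1/0.752 − 1/0.407) = 6.54×10⁻⁷ J.
v = √(2·6.54×10⁻⁷/0.0302) = 6.58×10⁻³ m/s.

6.58×10⁻³ m/s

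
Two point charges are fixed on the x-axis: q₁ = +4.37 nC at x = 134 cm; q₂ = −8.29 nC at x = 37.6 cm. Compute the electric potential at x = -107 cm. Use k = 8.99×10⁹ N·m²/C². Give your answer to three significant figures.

The total potential is the scalar sum of each charge's contribution, V = Σ kqᵢ/rᵢ.
Distances from the field point to each charge: r₁ = 2.41 m, r₂ = 1.45 m.
V = k[(4.37×10⁻⁹)/(2.41) + (-8.29×10⁻⁹)/(1.45)] = -35.2 V.

-35.2 V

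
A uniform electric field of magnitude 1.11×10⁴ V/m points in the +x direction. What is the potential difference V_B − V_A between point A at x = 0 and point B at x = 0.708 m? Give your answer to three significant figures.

-7860 V

In a uniform field, potential decreases in the direction of E: V_B − V_A = −E·Δx.
V_B − V_A = −(1.11×10⁴ V/m)(0.708 m) = -7860 V.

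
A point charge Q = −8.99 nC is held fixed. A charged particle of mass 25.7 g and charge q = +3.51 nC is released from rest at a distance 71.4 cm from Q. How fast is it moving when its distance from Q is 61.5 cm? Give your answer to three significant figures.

Only the electrostatic force acts, so mechanical energy is conserved: ½mv² = U₁ − U₂ = kQq(1/r₁ − 1/r₂).
U₁ − U₂ = (8.99×10⁹ N·m²/C²)(-8.99×10⁻⁹ C)(3.51×10⁻⁹ C)(1/0.714 − 1/0.615) = 6.40×10⁻⁸ J.
v = √(2·6.40×10⁻⁸/0.0257) = 2.23×10⁻³ m/s.

2.23×10⁻³ m/s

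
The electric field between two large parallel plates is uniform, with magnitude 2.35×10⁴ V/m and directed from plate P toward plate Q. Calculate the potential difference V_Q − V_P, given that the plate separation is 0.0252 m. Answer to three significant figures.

In a uniform field, potential decreases in the direction of E: ΔV = −E·d for a displacement d parallel to E.
Going from P to Q is a displacement of 0.0252 m along the field, so V_Q − V_P = −Ed = -592 V.

-592 V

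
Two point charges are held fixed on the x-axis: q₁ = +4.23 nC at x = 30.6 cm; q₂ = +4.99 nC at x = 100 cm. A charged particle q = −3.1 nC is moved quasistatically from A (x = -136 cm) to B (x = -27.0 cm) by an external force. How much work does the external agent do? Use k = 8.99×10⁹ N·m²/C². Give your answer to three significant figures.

For quasistatic motion the external work equals the change in potential energy: W_ext = qΔV = q(V_B − V_A).
At A: distances to the source charges are 1.67 m, 2.36 m; V_A = Σ kqᵢ/rᵢ = 41.8 V.
At B: distances to the source charges are 0.576 m, 1.27 m; V_B = Σ kqᵢ/rᵢ = 101 V.
ΔV = V_B − V_A = 59.5 V.
W_ext = qΔV = (-3.10×10⁻⁹ C)(59.5 V) = -1.84×10⁻⁷ J.

-1.84×10⁻⁷ J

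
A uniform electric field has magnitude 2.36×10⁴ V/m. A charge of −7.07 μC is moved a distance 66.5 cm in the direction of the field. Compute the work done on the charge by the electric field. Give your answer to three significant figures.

-0.111 J

The potential change for a displacement 66.5 cm in the direction of the field is ΔV = −Ed = -1.57×10⁴ V.
W_field = −qΔV = -0.111 J.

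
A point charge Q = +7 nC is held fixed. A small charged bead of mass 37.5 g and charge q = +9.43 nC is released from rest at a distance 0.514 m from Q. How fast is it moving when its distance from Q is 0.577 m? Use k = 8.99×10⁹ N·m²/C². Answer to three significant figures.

2.59×10⁻³ m/s

Only the electrostatic force acts, so mechanical energy is conserved: ½mv² = U₁ − U₂ = kQq(1/r₁ − 1/r₂).
U₁ − U₂ = (8.99×10⁹ N·m²/C²)(7.00×10⁻⁹ C)(9.43×10⁻⁹ C)(1/0.514 − 1/0.577) = 1.26×10⁻⁷ J.
v = √(2·1.26×10⁻⁷/0.0375) = 2.59×10⁻³ m/s.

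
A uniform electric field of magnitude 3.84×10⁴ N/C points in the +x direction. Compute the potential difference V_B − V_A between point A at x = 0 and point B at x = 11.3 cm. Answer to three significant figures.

In a uniform field, potential decreases in the direction of E: V_B − V_A = −E·Δx.
V_B − V_A = −(3.84×10⁴ V/m)(0.113 m) = -4340 V.

-4340 V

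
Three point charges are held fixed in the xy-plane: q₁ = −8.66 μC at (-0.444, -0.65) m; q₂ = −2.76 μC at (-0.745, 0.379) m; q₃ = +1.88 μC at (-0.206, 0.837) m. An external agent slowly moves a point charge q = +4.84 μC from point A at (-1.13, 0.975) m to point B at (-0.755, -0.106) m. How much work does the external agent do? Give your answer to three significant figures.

For quasistatic motion the external work equals the change in potential energy: W_ext = qΔV = q(V_B − V_A).
At A: distances to the source charges are 1.76 m, 0.710 m, 0.934 m; V_A = Σ kqᵢ/rᵢ = -6.10×10⁴ V.
At B: distances to the source charges are 0.627 m, 0.485 m, 1.09 m; V_B = Σ kqᵢ/rᵢ = -1.60×10⁵ V.
ΔV = V_B − V_A = -9.89×10⁴ V.
W_ext = qΔV = (4.84×10⁻⁶ C)(-9.89×10⁴ V) = -0.479 J.

-0.479 J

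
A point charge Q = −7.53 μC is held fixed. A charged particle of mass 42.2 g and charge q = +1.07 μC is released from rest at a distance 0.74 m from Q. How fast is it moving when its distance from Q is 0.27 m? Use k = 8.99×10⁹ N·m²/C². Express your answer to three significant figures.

2.84 m/s

Only the electrostatic force acts, so mechanical energy is conserved: ½mv² = U₁ − U₂ = kQq(1/r₁ − 1/r₂).
U₁ − U₂ = (8.99×10⁹ N·m²/C²)(-7.53×10⁻⁶ C)(1.07×10⁻⁶ C)(1/0.740 − 1/0.270) = 0.170 J.
v = √(2·0.170/0.0422) = 2.84 m/s.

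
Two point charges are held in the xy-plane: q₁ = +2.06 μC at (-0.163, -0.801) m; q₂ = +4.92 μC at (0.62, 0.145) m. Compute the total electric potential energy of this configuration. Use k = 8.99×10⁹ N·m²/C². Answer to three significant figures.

0.0742 J

The work to assemble the configuration equals its total potential energy, U = Σ kqᵢqⱼ/rᵢⱼ over all pairs.
Pair separations: r₁₂ = 1.23 m.
U = (0.0742) = 0.0742 J.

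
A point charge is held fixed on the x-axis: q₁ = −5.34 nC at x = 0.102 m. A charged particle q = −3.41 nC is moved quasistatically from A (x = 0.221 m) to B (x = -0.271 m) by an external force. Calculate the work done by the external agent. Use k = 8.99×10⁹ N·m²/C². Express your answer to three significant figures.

-9.37×10⁻⁷ J

For quasistatic motion the external work equals the change in potential energy: W_ext = qΔV = q(V_B − V_A).
At A: distance to the source charge is 0.119 m; V_A = kq₁/r = -403 V.
At B: distance to the source charge is 0.373 m; V_B = kq₁/r = -129 V.
ΔV = V_B − V_A = 275 V.
W_ext = qΔV = (-3.41×10⁻⁹ C)(275 V) = -9.37×10⁻⁷ J.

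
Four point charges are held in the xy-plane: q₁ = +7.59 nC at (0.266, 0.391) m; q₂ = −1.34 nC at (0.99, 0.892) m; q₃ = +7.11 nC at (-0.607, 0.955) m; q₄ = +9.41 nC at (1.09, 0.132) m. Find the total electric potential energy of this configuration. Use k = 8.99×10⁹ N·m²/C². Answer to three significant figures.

The work to assemble the configuration equals its total potential energy, U = Σ kqᵢqⱼ/rᵢⱼ over all pairs.
Pair separations: r₁₂ = 0.880 m, r₁₃ = 1.04 m, r₁₄ = 0.864 m, r₂₃ = 1.60 m, r₂₄ = 0.767 m, r₃₄ = 1.89 m.
Summing all 6 pair terms gives U = 1.22×10⁻⁶ J.

1.22×10⁻⁶ J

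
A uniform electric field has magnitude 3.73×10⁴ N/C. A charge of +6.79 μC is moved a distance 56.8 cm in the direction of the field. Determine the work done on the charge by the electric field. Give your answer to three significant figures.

The potential change for a displacement 56.8 cm in the direction of the field is ΔV = −Ed = -2.12×10⁴ V.
W_field = −qΔV = 0.144 J.

0.144 J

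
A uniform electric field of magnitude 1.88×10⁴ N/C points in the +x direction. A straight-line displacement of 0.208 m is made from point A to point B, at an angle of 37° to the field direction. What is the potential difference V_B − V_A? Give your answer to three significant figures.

-3120 V

Only the component of displacement along E changes the potential: ΔV = −E·d·cosθ.
ΔV = −(1.88×10⁴ V/m)(0.208 m)cos37° = -3120 V.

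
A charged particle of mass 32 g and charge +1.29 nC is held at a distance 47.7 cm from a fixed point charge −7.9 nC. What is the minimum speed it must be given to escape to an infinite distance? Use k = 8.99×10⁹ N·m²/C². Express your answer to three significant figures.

3.46×10⁻³ m/s

To just escape, total mechanical energy must reach zero at infinity: ½mv²_min + U = 0, so ½mv²_min = −U = |kQq|/r.
|U| = |kQq|/r = (8.99×10⁹ N·m²/C²)(7.90×10⁻⁹)(1.29×10⁻⁹)/(0.477) = 1.92×10⁻⁷ J.
v_min = √(2|U|/m) = √(2·1.92×10⁻⁷/0.0320) = 3.46×10⁻³ m/s.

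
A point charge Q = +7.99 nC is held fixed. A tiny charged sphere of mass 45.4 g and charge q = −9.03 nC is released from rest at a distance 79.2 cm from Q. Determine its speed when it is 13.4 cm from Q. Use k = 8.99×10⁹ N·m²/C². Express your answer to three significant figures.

0.0133 m/s

Only the electrostatic force acts, so mechanical energy is conserved: ½mv² = U₁ − U₂ = kQq(1/r₁ − 1/r₂).
U₁ − U₂ = (8.99×10⁹ N·m²/C²)(7.99×10⁻⁹ C)(-9.03×10⁻⁹ C)(1/0.792 − 1/0.134) = 4.02×10⁻⁶ J.
v = √(2·4.02×10⁻⁶/0.0454) = 0.0133 m/s.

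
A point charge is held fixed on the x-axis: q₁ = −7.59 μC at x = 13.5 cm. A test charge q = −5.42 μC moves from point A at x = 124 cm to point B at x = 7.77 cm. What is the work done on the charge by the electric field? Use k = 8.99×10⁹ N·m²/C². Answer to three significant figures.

The work done by the electric force is W_field = −ΔU = −q(V_B − V_A) = q(V_A − V_B).
At A: distance to the source charge is 1.10 m; V_A = kq₁/r = -6.18×10⁴ V.
At B: distance to the source charge is 0.0573 m; V_B = kq₁/r = -1.19×10⁶ V.
ΔV = V_B − V_A = -1.13×10⁶ V.
W_field = −qΔV = −(-5.42×10⁻⁶ C)(-1.13×10⁶ V) = -6.12 J.

-6.12 J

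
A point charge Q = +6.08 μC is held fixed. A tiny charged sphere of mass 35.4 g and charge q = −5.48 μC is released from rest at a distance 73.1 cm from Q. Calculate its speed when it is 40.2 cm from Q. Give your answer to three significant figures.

Only the electrostatic force acts, so mechanical energy is conserved: ½mv² = U₁ − U₂ = kQq(1/r₁ − 1/r₂).
U₁ − U₂ = (8.99×10⁹ N·m²/C²)(6.08×10⁻⁶ C)(-5.48×10⁻⁶ C)(1/0.731 − 1/0.402) = 0.335 J.
v = √(2·0.335/0.0354) = 4.35 m/s.

4.35 m/s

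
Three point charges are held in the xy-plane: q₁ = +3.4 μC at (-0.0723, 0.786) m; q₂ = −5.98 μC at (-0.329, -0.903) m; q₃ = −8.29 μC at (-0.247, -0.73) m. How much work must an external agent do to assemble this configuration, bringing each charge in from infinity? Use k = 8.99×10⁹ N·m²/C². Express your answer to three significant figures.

The assembly work is the sum of pairwise potential energies, U = Σ_{i<j} kqᵢqⱼ/rᵢⱼ.
Pair separations: r₁₂ = 1.71 m, r₁₃ = 1.53 m, r₂₃ = 0.191 m.
U = (-0.107) + (-0.166) + (2.33) = 2.05 J.

2.05 J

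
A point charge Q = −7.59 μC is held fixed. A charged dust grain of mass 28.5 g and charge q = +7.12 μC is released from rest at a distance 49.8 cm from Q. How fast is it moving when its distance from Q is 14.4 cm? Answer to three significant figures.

13.0 m/s

Only the electrostatic force acts, so mechanical energy is conserved: ½mv² = U₁ − U₂ = kQq(1/r₁ − 1/r₂).
U₁ − U₂ = (8.99×10⁹ N·m²/C²)(-7.59×10⁻⁶ C)(7.12×10⁻⁶ C)(1/0.498 − 1/0.144) = 2.40 J.
v = √(2·2.40/0.0285) = 13.0 m/s.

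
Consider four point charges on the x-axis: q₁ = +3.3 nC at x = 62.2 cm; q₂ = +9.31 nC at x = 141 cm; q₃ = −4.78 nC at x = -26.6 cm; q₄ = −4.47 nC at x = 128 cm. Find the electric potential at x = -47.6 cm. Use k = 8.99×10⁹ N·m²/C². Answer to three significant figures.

-156 V

The total potential is the scalar sum of each charge's contribution, V = Σ kqᵢ/rᵢ.
Distances from the field point to each charge: r₁ = 1.10 m, r₂ = 1.89 m, r₃ = 0.210 m, r₄ = 1.76 m.
V = k[(3.30×10⁻⁹)/(1.10) + (9.31×10⁻⁹)/(1.89) + (-4.78×10⁻⁹)/(0.210) + (-4.47×10⁻⁹)/(1.76)] = -156 V.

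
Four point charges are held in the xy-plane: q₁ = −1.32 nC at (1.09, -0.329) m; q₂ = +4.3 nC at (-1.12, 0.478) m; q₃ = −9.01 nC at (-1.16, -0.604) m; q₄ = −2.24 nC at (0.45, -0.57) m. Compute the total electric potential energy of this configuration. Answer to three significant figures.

The work to assemble the configuration equals its total potential energy, U = Σ kqᵢqⱼ/rᵢⱼ over all pairs.
Pair separations: r₁₂ = 2.35 m, r₁₃ = 2.27 m, r₁₄ = 0.684 m, r₂₃ = 1.08 m, r₂₄ = 1.89 m, r₃₄ = 1.61 m.
Summing all 6 pair terms gives U = -1.91×10⁻⁷ J.

-1.91×10⁻⁷ J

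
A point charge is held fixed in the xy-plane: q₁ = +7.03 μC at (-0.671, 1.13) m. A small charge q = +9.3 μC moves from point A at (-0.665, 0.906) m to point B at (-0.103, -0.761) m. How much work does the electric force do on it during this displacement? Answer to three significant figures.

2.33 J

The work done by the electric force is W_field = −ΔU = −q(V_B − V_A) = q(V_A − V_B).
At A: distance to the source charge is 0.224 m; V_A = kq₁/r = 2.82×10⁵ V.
At B: distance to the source charge is 1.97 m; V_B = kq₁/r = 3.20×10⁴ V.
ΔV = V_B − V_A = -2.50×10⁵ V.
W_field = −qΔV = −(9.30×10⁻⁶ C)(-2.50×10⁵ V) = 2.33 J.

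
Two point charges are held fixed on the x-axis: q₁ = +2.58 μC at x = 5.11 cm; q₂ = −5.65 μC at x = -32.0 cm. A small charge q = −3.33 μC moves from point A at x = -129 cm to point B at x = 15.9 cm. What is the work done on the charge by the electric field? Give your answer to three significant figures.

0.479 J

The work done by the electric force is W_field = −ΔU = −q(V_B − V_A) = q(V_A − V_B).
At A: distances to the source charges are 1.34 m, 0.970 m; V_A = Σ kqᵢ/rᵢ = -3.51×10⁴ V.
At B: distances to the source charges are 0.108 m, 0.479 m; V_B = Σ kqᵢ/rᵢ = 1.09×10⁵ V.
ΔV = V_B − V_A = 1.44×10⁵ V.
W_field = −qΔV = −(-3.33×10⁻⁶ C)(1.44×10⁵ V) = 0.479 J.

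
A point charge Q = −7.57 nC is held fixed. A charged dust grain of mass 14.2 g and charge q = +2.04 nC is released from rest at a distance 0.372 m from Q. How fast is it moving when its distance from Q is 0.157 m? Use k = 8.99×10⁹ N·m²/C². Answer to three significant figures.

Only the electrostatic force acts, so mechanical energy is conserved: ½mv² = U₁ − U₂ = kQq(1/r₁ − 1/r₂).
U₁ − U₂ = (8.99×10⁹ N·m²/C²)(-7.57×10⁻⁹ C)(2.04×10⁻⁹ C)(1/0.372 − 1/0.157) = 5.11×10⁻⁷ J.
v = √(2·5.11×10⁻⁷/0.0142) = 8.48×10⁻³ m/s.

8.48×10⁻³ m/s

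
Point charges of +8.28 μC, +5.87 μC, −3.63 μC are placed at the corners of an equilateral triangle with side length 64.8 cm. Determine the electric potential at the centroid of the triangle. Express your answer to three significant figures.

Electric potential is a scalar, so the contributions from each charge add algebraically: V = Σ kqᵢ/rᵢ.
The distance from each vertex to the centroid is a/√3 = 0.374 m.
V = k[(8.28×10⁻⁶)/(0.374) + (5.87×10⁻⁶)/(0.374) + (-3.63×10⁻⁶)/(0.374)] = 2.53×10⁵ V.

2.53×10⁵ V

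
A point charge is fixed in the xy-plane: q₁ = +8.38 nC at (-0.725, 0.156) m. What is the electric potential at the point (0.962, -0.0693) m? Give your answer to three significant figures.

44.3 V

The total potential is the scalar sum of each charge's contribution, V = Σ kqᵢ/rᵢ.
Distances from the field point to each charge: r₁ = 1.70 m.
V = k[(8.38×10⁻⁹)/(1.70)] = 44.3 V.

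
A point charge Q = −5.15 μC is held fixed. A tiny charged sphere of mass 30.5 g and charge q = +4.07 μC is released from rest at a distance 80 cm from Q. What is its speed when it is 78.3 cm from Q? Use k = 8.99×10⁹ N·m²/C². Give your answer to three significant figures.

0.579 m/s

Only the electrostatic force acts, so mechanical energy is conserved: ½mv² = U₁ − U₂ = kQq(1/r₁ − 1/r₂).
U₁ − U₂ = (8.99×10⁹ N·m²/C²)(-5.15×10⁻⁶ C)(4.07×10⁻⁶ C)(1/0.800 − 1/0.783) = 5.11×10⁻³ J.
v = √(2·5.11×10⁻³/0.0305) = 0.579 m/s.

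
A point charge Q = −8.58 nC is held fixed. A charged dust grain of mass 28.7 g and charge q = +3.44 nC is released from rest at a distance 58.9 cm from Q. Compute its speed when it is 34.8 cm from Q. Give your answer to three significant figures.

4.66×10⁻³ m/s

Only the electrostatic force acts, so mechanical energy is conserved: ½mv² = U₁ − U₂ = kQq(1/r₁ − 1/r₂).
U₁ − U₂ = (8.99×10⁹ N·m²/C²)(-8.58×10⁻⁹ C)(3.44×10⁻⁹ C)(1/0.589 − 1/0.348) = 3.12×10⁻⁷ J.
v = √(2·3.12×10⁻⁷/0.0287) = 4.66×10⁻³ m/s.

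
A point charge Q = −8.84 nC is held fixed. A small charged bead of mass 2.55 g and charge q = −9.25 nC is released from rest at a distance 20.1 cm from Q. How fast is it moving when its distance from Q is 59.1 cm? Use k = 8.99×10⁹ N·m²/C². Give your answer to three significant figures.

0.0435 m/s

Only the electrostatic force acts, so mechanical energy is conserved: ½mv² = U₁ − U₂ = kQq(1/r₁ − 1/r₂).
U₁ − U₂ = (8.99×10⁹ N·m²/C²)(-8.84×10⁻⁹ C)(-9.25×10⁻⁹ C)(1/0.201 − 1/0.591) = 2.41×10⁻⁶ J.
v = √(2·2.41×10⁻⁶/2.55×10⁻³) = 0.0435 m/s.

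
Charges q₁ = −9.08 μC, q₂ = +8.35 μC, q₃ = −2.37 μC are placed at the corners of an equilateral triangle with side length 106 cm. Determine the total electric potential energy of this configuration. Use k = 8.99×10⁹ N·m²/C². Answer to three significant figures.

The assembly work is the sum of pairwise potential energies, U = Σ_{i<j} kqᵢqⱼ/rᵢⱼ.
All three pair separations equal the side length, 1.06 m.
U = (-0.643) + (0.183) + (-0.168) = -0.628 J.

-0.628 J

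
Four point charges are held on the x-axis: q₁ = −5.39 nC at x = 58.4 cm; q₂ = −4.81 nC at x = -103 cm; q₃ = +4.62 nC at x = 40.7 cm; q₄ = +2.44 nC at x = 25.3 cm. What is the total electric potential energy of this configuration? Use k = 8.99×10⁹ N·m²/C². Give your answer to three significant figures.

The work to assemble the configuration equals its total potential energy, U = Σ kqᵢqⱼ/rᵢⱼ over all pairs.
Pair separations: r₁₂ = 1.61 m, r₁₃ = 0.177 m, r₁₄ = 0.331 m, r₂₃ = 1.44 m, r₂₄ = 1.28 m, r₃₄ = 0.154 m.
Summing all 6 pair terms gives U = -1.04×10⁻⁶ J.

-1.04×10⁻⁶ J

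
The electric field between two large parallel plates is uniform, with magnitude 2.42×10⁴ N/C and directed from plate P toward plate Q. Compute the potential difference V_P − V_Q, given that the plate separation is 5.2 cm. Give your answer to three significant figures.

In a uniform field, potential decreases in the direction of E: ΔV = −E·d for a displacement d parallel to E.
Going from Q to P is a displacement of 5.2 cm opposite to the field, so V_P − V_Q = +Ed = 1260 V.

1260 V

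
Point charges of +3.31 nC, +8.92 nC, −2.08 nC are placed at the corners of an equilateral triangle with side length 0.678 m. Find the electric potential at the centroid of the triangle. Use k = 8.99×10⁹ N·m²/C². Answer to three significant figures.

The total potential is the scalar sum of each charge's contribution, V = Σ kqᵢ/rᵢ.
The distance from each vertex to the centroid is a/√3 = 0.391 m.
V = k[(3.31×10⁻⁹)/(0.391) + (8.92×10⁻⁹)/(0.391) + (-2.08×10⁻⁹)/(0.391)] = 233 V.

233 V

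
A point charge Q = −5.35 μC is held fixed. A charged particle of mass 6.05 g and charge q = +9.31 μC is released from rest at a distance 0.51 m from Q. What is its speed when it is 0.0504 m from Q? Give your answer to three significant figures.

51.4 m/s

Only the electrostatic force acts, so mechanical energy is conserved: ½mv² = U₁ − U₂ = kQq(1/r₁ − 1/r₂).
U₁ − U₂ = (8.99×10⁹ N·m²/C²)(-5.35×10⁻⁶ C)(9.31×10⁻⁶ C)(1/0.510 − 1/0.0504) = 8.01 J.
v = √(2·8.01/6.05×10⁻³) = 51.4 m/s.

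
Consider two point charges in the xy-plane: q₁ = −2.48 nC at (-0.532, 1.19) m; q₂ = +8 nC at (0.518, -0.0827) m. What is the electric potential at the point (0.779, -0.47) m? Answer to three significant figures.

143 V

The total potential is the scalar sum of each charge's contribution, V = Σ kqᵢ/rᵢ.
Distances from the field point to each charge: r₁ = 2.12 m, r₂ = 0.467 m.
V = k[(-2.48×10⁻⁹)/(2.12) + (8.00×10⁻⁹)/(0.467)] = 143 V.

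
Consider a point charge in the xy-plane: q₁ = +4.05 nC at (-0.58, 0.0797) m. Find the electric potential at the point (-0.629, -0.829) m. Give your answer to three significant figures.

Electric potential is a scalar, so the contributions from each charge add algebraically: V = Σ kqᵢ/rᵢ.
Distances from the field point to each charge: r₁ = 0.910 m.
V = k[(4.05×10⁻⁹)/(0.910)] = 40.0 V.

40.0 V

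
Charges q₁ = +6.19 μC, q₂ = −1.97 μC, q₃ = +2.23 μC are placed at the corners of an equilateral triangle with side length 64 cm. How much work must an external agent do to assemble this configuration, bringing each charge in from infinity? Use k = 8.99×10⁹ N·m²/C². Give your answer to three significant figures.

The work to assemble the configuration equals its total potential energy, U = Σ kqᵢqⱼ/rᵢⱼ over all pairs.
All three pair separations equal the side length, 0.640 m.
U = (-0.171) + (0.194) + (-0.0617) = -0.0391 J.

-0.0391 J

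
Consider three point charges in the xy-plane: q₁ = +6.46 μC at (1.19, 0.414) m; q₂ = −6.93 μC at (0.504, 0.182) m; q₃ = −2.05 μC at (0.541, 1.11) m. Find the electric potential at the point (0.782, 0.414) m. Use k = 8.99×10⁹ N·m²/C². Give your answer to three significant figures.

-5.47×10⁴ V

Electric potential is a scalar, so the contributions from each charge add algebraically: V = Σ kqᵢ/rᵢ.
Distances from the field point to each charge: r₁ = 0.408 m, r₂ = 0.362 m, r₃ = 0.737 m.
V = k[(6.46×10⁻⁶)/(0.408) + (-6.93×10⁻⁶)/(0.362) + (-2.05×10⁻⁶)/(0.737)] = -5.47×10⁴ V.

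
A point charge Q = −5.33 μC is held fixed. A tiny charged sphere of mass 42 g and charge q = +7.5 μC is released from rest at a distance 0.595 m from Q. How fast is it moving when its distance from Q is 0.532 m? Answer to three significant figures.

Only the electrostatic force acts, so mechanical energy is conserved: ½mv² = U₁ − U₂ = kQq(1/r₁ − 1/r₂).
U₁ − U₂ = (8.99×10⁹ N·m²/C²)(-5.33×10⁻⁶ C)(7.50×10⁻⁶ C)(1/0.595 − 1/0.532) = 0.0715 J.
v = √(2·0.0715/0.0420) = 1.85 m/s.

1.85 m/s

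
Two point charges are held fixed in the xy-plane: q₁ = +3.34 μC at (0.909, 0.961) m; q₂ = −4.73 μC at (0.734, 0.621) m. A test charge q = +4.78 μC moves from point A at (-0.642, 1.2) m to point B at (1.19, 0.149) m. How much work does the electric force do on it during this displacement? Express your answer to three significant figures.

The work done by the electric force is W_field = −ΔU = −q(V_B − V_A) = q(V_A − V_B).
At A: distances to the source charges are 1.57 m, 1.49 m; V_A = Σ kqᵢ/rᵢ = -9350 V.
At B: distances to the source charges are 0.859 m, 0.656 m; V_B = Σ kqᵢ/rᵢ = -2.98×10⁴ V.
ΔV = V_B − V_A = -2.05×10⁴ V.
W_field = −qΔV = −(4.78×10⁻⁶ C)(-2.05×10⁴ V) = 0.0980 J.

0.0980 J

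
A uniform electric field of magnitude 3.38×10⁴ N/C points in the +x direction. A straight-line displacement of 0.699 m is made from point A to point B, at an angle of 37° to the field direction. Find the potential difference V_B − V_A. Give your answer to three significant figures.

-1.89×10⁴ V

Only the component of displacement along E changes the potential: ΔV = −E·d·cosθ.
ΔV = −(3.38×10⁴ V/m)(0.699 m)cos37° = -1.89×10⁴ V.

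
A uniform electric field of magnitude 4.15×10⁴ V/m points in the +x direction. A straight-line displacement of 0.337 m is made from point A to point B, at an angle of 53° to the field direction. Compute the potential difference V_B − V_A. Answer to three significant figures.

Only the component of displacement along E changes the potential: ΔV = −E·d·cosθ.
ΔV = −(4.15×10⁴ V/m)(0.337 m)cos53° = -8420 V.

-8420 V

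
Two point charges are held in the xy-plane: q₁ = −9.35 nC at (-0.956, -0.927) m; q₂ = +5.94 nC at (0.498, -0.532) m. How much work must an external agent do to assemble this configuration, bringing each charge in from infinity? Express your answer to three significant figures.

The assembly work is the sum of pairwise potential energies, U = Σ_{i<j} kqᵢqⱼ/rᵢⱼ.
Pair separations: r₁₂ = 1.51 m.
U = (-3.31×10⁻⁷) = -3.31×10⁻⁷ J.

-3.31×10⁻⁷ J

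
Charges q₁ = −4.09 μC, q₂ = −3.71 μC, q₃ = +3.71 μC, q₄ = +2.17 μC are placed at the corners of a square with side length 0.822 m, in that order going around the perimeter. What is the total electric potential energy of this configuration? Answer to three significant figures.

-0.173 J

The work to assemble the configuration equals its total potential energy, U = Σ kqᵢqⱼ/rᵢⱼ over all pairs.
The four side pairs have separation 0.822 m and the two diagonal pairs 1.16 m.
Summing all 6 pair terms gives U = -0.173 J.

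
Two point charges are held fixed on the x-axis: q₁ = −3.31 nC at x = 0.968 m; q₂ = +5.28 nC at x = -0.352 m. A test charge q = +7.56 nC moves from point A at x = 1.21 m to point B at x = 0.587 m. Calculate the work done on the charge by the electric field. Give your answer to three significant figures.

The work done by the electric force is W_field = −ΔU = −q(V_B − V_A) = q(V_A − V_B).
At A: distances to the source charges are 0.242 m, 1.56 m; V_A = Σ kqᵢ/rᵢ = -92.6 V.
At B: distances to the source charges are 0.381 m, 0.939 m; V_B = Σ kqᵢ/rᵢ = -27.6 V.
ΔV = V_B − V_A = 65.0 V.
W_field = −qΔV = −(7.56×10⁻⁹ C)(65.0 V) = -4.92×10⁻⁷ J.

-4.92×10⁻⁷ J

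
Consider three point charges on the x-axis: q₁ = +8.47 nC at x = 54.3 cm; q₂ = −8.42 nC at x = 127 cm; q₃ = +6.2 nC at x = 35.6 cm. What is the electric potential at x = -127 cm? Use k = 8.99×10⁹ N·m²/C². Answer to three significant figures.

Electric potential is a scalar, so the contributions from each charge add algebraically: V = Σ kqᵢ/rᵢ.
Distances from the field point to each charge: r₁ = 1.81 m, r₂ = 2.54 m, r₃ = 1.63 m.
V = k[(8.47×10⁻⁹)/(1.81) + (-8.42×10⁻⁹)/(2.54) + (6.20×10⁻⁹)/(1.63)] = 46.5 V.

46.5 V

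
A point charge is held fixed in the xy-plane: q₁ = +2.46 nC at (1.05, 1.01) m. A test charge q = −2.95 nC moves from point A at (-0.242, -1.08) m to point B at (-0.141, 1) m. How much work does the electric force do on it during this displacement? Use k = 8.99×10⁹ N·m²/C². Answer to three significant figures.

The work done by the electric force is W_field = −ΔU = −q(V_B − V_A) = q(V_A − V_B).
At A: distance to the source charge is 2.46 m; V_A = kq₁/r = 9.00 V.
At B: distance to the source charge is 1.19 m; V_B = kq₁/r = 18.6 V.
ΔV = V_B − V_A = 9.57 V.
W_field = −qΔV = −(-2.95×10⁻⁹ C)(9.57 V) = 2.82×10⁻⁸ J.

2.82×10⁻⁸ J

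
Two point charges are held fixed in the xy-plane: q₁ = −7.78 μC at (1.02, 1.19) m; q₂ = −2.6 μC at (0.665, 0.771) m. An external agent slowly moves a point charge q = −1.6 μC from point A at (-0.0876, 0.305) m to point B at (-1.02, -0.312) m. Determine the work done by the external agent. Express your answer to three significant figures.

-0.0583 J

For quasistatic motion the external work equals the change in potential energy: W_ext = qΔV = q(V_B − V_A).
At A: distances to the source charges are 1.42 m, 0.885 m; V_A = Σ kqᵢ/rᵢ = -7.57×10⁴ V.
At B: distances to the source charges are 2.53 m, 2.00 m; V_B = Σ kqᵢ/rᵢ = -3.93×10⁴ V.
ΔV = V_B − V_A = 3.65×10⁴ V.
W_ext = qΔV = (-1.60×10⁻⁶ C)(3.65×10⁴ V) = -0.0583 J.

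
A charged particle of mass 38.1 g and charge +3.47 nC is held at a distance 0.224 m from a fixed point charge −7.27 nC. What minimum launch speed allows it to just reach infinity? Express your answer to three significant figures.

To just escape, total mechanical energy must reach zero at infinity: ½mv²_min + U = 0, so ½mv²_min = −U = |kQq|/r.
|U| = |kQq|/r = (8.99×10⁹ N·m²/C²)(7.27×10⁻⁹)(3.47×10⁻⁹)/(0.224) = 1.01×10⁻⁶ J.
v_min = √(2|U|/m) = √(2·1.01×10⁻⁶/0.0381) = 7.29×10⁻³ m/s.

7.29×10⁻³ m/s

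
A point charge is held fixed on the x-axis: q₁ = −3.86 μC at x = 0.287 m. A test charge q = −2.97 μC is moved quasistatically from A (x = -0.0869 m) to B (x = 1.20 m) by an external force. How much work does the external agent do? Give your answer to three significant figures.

-0.163 J

For quasistatic motion the external work equals the change in potential energy: W_ext = qΔV = q(V_B − V_A).
At A: distance to the source charge is 0.374 m; V_A = kq₁/r = -9.28×10⁴ V.
At B: distance to the source charge is 0.913 m; V_B = kq₁/r = -3.80×10⁴ V.
ΔV = V_B − V_A = 5.48×10⁴ V.
W_ext = qΔV = (-2.97×10⁻⁶ C)(5.48×10⁴ V) = -0.163 J.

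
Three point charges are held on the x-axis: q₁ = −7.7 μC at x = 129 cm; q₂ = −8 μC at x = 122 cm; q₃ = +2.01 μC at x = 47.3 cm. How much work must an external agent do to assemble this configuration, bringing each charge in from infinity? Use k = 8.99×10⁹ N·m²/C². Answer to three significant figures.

7.55 J

The work to assemble the configuration equals its total potential energy, U = Σ kqᵢqⱼ/rᵢⱼ over all pairs.
Pair separations: r₁₂ = 0.0700 m, r₁₃ = 0.817 m, r₂₃ = 0.747 m.
U = (7.91) + (-0.170) + (-0.194) = 7.55 J.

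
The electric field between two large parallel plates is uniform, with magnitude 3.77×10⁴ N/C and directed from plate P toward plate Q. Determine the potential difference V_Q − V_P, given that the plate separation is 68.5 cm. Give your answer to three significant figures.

In a uniform field, potential decreases in the direction of E: ΔV = −E·d for a displacement d parallel to E.
Going from P to Q is a displacement of 68.5 cm along the field, so V_Q − V_P = −Ed = -2.58×10⁴ V.

-2.58×10⁴ V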